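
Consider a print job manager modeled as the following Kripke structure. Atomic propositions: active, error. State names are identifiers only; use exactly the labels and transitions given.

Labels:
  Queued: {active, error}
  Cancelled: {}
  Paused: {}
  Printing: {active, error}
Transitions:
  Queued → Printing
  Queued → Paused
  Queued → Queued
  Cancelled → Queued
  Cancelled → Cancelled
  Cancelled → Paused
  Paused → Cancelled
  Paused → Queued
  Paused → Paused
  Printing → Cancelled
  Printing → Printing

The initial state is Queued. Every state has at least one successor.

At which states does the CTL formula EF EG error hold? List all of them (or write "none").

States satisfying EG error: {Queued, Printing}.
States satisfying EF EG error: {Queued, Cancelled, Paused, Printing}.

{Queued, Cancelled, Paused, Printing}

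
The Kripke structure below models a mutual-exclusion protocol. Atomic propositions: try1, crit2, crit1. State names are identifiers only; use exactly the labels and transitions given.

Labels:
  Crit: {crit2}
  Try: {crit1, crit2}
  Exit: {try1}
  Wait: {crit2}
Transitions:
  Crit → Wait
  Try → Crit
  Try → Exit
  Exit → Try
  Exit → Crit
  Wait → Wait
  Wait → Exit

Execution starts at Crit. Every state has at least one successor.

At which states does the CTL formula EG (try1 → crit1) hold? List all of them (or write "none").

{Crit, Try, Wait}

States satisfying try1 → crit1: {Crit, Try, Wait}.
States satisfying EG (try1 → crit1): {Crit, Try, Wait}.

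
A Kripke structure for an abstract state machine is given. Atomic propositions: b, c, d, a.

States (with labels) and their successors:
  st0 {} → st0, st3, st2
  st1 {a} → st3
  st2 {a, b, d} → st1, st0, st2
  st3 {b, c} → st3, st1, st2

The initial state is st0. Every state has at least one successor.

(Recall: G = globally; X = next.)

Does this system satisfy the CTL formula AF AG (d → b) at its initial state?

States satisfying AG (d → b): {st0, st1, st2, st3}.
States satisfying AF AG (d → b): {st0, st1, st2, st3}.
st0 ∈ Sat(AF AG (d → b)).

Satisfied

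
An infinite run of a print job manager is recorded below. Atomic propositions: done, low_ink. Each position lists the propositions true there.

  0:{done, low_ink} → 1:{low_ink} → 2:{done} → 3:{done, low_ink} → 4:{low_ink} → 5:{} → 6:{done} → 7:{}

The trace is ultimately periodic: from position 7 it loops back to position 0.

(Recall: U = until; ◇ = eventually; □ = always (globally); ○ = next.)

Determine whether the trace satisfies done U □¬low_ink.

Walking from position 0: at position 1, □¬low_ink has not yet held and done fails, so done U □¬low_ink is false.

Does not hold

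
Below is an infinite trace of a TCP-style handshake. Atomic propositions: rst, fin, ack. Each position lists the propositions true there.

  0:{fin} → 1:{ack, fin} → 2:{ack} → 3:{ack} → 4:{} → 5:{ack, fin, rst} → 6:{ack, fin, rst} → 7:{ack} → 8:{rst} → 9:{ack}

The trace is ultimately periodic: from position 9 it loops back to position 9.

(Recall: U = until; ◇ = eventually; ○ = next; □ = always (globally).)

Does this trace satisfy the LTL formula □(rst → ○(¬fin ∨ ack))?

rst → ○(¬fin ∨ ack) holds at every position 0..9, and those are all positions ever visited, so □(rst → ○(¬fin ∨ ack)) holds.
Positions where rst holds: 5, 6, 8.
Check ○(¬fin ∨ ack) at each: 5→ok, 6→ok, 8→ok.

Yes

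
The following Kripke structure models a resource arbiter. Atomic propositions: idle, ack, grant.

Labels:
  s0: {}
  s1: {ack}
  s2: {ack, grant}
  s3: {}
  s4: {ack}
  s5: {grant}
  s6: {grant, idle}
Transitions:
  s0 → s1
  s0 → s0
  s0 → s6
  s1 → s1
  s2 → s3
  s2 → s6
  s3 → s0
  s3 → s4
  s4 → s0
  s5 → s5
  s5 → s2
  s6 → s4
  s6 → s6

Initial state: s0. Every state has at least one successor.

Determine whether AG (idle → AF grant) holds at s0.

States satisfying idle → AF grant: {s0, s1, s2, s3, s4, s5, s6}.
States satisfying AG (idle → AF grant): {s0, s1, s2, s3, s4, s5, s6}.
Every state reachable from s0 satisfies idle → AF grant.
s0 ∈ Sat(AG (idle → AF grant)).

Yes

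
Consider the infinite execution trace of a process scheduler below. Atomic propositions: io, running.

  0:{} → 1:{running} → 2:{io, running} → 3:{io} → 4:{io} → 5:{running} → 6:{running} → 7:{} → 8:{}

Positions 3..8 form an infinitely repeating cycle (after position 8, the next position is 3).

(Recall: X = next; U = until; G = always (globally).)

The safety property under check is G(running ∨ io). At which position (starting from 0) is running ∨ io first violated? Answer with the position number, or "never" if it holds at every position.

At position 0 the labels are {}, so running ∨ io is false there. This is the first violation.

0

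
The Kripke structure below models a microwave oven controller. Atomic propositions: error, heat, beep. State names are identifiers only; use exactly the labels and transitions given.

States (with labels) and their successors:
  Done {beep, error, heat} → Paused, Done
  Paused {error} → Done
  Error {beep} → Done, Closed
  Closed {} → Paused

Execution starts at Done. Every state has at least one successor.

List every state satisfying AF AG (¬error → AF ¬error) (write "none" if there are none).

States satisfying AG (¬error → AF ¬error): {Done, Paused, Error, Closed}.
States satisfying AF AG (¬error → AF ¬error): {Done, Paused, Error, Closed}.

{Done, Paused, Error, Closed}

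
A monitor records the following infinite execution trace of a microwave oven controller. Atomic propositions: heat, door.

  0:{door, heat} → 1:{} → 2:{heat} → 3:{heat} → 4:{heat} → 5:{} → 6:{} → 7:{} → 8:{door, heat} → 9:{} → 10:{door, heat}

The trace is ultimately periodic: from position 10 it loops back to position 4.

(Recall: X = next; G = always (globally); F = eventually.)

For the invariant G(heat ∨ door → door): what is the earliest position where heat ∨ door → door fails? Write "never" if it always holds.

2

Check heat ∨ door → door at each position in order: 0 ✓, 1 ✓.
At position 2 the labels are {heat}, so heat ∨ door → door is false there. This is the first violation.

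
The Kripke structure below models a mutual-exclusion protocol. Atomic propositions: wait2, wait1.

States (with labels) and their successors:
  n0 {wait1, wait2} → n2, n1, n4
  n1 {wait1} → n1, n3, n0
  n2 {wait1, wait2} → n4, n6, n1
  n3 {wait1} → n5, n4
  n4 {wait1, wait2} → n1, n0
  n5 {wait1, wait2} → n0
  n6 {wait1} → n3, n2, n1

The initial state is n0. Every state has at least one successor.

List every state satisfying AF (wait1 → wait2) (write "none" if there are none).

{n0, n2, n3, n4, n5}

States satisfying wait1 → wait2: {n0, n2, n4, n5}.
States satisfying AF (wait1 → wait2): {n0, n2, n3, n4, n5}.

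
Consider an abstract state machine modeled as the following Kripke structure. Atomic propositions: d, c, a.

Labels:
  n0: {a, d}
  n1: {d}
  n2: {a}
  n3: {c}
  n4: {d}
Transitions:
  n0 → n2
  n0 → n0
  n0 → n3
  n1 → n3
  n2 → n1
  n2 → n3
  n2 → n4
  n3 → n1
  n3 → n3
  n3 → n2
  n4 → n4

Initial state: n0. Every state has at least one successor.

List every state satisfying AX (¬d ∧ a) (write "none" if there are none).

none

States satisfying ¬d ∧ a: {n2}.
States satisfying AX (¬d ∧ a): ∅.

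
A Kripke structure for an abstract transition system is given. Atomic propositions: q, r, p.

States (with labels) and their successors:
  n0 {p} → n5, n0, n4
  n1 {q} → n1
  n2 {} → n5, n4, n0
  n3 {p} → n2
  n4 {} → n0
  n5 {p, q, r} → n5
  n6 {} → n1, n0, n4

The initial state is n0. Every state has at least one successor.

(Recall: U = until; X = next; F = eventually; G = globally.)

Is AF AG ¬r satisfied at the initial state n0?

States satisfying AG ¬r: {n1}.
States satisfying AF AG ¬r: {n1}.
There is a path from n0 along which AG ¬r never holds.
n0 ∉ Sat(AF AG ¬r).

Does not hold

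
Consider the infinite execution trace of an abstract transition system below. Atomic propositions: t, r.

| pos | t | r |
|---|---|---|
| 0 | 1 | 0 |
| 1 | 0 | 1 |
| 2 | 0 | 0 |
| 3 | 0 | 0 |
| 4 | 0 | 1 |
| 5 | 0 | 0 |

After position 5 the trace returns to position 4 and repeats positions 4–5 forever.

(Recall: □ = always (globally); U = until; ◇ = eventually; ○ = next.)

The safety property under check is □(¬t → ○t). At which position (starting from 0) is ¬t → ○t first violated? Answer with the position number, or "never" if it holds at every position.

Check ¬t → ○t at each position in order: 0 ✓.
At position 1 the labels are {r} and the next position 2 has {}, so ¬t → ○t is false there. This is the first violation.

1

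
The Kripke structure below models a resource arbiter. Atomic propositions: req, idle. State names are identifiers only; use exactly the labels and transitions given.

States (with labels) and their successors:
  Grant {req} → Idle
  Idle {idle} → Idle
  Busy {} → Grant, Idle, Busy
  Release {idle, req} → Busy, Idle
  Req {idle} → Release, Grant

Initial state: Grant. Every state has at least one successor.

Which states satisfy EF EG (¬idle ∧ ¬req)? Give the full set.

States satisfying EG (¬idle ∧ ¬req): {Busy}.
States satisfying EF EG (¬idle ∧ ¬req): {Busy, Release, Req}.

{Busy, Release, Req}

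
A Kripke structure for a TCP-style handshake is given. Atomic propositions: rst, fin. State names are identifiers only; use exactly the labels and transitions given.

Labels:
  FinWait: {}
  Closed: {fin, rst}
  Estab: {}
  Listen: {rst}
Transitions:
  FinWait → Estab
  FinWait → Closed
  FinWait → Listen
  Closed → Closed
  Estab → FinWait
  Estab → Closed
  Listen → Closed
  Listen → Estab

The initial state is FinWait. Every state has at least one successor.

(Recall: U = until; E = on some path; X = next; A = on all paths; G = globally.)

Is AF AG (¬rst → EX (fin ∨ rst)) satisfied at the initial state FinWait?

Satisfied

States satisfying AG (¬rst → EX (fin ∨ rst)): {FinWait, Closed, Estab, Listen}.
States satisfying AF AG (¬rst → EX (fin ∨ rst)): {FinWait, Closed, Estab, Listen}.
FinWait ∈ Sat(AF AG (¬rst → EX (fin ∨ rst))).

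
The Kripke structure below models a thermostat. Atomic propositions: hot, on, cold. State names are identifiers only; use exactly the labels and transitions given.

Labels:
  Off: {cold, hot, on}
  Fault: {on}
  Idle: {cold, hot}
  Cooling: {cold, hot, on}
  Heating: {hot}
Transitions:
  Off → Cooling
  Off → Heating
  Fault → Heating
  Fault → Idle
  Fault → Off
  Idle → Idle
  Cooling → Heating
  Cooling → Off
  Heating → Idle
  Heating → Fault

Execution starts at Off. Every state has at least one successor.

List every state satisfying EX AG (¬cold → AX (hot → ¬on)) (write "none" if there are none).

States satisfying AG (¬cold → AX (hot → ¬on)): {Idle}.
States satisfying EX AG (¬cold → AX (hot → ¬on)): {Fault, Idle, Heating}.

{Fault, Idle, Heating}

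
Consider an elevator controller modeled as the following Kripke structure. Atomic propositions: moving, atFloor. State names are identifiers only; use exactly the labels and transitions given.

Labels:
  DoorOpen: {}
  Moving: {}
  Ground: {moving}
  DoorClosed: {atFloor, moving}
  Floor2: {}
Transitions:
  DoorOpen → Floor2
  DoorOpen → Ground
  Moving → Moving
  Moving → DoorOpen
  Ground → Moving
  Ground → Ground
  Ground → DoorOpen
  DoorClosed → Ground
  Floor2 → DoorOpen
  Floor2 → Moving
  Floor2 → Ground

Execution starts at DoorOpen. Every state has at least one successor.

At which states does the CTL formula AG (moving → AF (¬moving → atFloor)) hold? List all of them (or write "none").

States satisfying moving → AF (¬moving → atFloor): {DoorOpen, Moving, Ground, DoorClosed, Floor2}.
States satisfying AG (moving → AF (¬moving → atFloor)): {DoorOpen, Moving, Ground, DoorClosed, Floor2}.

{DoorOpen, Moving, Ground, DoorClosed, Floor2}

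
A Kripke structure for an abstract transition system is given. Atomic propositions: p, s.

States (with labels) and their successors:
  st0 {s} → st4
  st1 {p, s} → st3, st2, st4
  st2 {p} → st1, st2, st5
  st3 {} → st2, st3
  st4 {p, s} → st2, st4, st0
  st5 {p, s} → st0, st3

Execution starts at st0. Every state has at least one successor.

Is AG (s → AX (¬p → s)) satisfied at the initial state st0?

States satisfying s → AX (¬p → s): {st0, st2, st3, st4}.
States satisfying AG (s → AX (¬p → s)): ∅.
st1 is reachable from st0 and violates s → AX (¬p → s), so AG fails at st0.
st0 ∉ Sat(AG (s → AX (¬p → s))).

Violated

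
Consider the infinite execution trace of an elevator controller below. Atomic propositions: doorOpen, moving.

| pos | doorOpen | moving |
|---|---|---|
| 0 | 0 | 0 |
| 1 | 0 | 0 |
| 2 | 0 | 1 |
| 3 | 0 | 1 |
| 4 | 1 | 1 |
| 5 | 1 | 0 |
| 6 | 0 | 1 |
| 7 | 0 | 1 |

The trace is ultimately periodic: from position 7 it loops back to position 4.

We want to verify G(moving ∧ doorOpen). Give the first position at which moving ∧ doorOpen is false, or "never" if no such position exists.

At position 0 the labels are {}, so moving ∧ doorOpen is false there. This is the first violation.

0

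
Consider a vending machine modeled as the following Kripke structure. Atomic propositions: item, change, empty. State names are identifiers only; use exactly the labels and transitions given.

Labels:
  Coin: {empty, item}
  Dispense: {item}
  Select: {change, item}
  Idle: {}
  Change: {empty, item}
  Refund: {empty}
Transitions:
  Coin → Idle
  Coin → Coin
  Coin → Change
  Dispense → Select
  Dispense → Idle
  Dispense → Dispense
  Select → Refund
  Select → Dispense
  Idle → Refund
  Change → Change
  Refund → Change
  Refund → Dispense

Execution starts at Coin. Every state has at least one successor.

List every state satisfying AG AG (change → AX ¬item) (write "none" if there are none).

States satisfying AG (change → AX ¬item): {Change}.
States satisfying AG AG (change → AX ¬item): {Change}.

{Change}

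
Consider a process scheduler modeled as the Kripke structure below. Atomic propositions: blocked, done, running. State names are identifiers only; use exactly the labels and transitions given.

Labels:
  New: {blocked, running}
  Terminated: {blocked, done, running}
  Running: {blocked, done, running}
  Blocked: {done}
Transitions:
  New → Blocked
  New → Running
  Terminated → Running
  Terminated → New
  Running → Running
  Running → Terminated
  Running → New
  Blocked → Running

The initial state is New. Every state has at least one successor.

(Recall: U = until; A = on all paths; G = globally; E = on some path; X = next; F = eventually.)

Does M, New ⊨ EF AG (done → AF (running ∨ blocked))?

Satisfied

States satisfying AG (done → AF (running ∨ blocked)): {New, Terminated, Running, Blocked}.
States satisfying EF AG (done → AF (running ∨ blocked)): {New, Terminated, Running, Blocked}.
Some path from New reaches a state where AG (done → AF (running ∨ blocked)) holds.
New ∈ Sat(EF AG (done → AF (running ∨ blocked))).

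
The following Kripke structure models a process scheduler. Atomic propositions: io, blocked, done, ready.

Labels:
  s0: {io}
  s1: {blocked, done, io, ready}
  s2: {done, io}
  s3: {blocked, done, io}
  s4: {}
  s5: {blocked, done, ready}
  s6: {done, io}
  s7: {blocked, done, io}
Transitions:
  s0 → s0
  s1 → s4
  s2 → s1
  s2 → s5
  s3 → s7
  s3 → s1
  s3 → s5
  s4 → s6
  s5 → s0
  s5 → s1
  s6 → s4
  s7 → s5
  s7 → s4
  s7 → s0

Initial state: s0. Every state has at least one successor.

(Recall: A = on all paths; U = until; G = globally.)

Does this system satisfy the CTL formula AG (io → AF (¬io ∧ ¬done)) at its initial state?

States satisfying io → AF (¬io ∧ ¬done): {s1, s4, s5, s6}.
States satisfying AG (io → AF (¬io ∧ ¬done)): {s1, s4, s6}.
s0 is reachable from s0 and violates io → AF (¬io ∧ ¬done), so AG fails at s0.
s0 ∉ Sat(AG (io → AF (¬io ∧ ¬done))).

No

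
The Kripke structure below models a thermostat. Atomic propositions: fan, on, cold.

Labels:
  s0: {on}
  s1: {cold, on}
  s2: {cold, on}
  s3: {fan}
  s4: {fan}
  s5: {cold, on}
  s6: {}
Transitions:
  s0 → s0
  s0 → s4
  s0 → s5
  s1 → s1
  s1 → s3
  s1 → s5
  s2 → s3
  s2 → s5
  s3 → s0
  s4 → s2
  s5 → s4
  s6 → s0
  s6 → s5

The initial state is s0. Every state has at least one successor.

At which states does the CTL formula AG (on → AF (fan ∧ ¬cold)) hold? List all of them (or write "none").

States satisfying on → AF (fan ∧ ¬cold): {s2, s3, s4, s5, s6}.
States satisfying AG (on → AF (fan ∧ ¬cold)): ∅.

none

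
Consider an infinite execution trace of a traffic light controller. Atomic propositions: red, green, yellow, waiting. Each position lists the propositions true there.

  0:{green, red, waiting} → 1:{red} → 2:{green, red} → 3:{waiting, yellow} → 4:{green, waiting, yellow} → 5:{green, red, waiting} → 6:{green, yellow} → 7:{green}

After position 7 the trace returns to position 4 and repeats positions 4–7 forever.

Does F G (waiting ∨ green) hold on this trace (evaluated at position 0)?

Satisfied

G (waiting ∨ green) holds at position 2, which is reachable from 0, so F G (waiting ∨ green) holds.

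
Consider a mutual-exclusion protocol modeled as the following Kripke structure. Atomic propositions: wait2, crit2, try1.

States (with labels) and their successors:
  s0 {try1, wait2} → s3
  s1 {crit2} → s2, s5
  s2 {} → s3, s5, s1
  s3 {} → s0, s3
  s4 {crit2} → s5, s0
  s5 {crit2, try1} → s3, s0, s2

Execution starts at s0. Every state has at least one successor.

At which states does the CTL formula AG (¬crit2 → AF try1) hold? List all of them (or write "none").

none

States satisfying ¬crit2 → AF try1: {s0, s1, s4, s5}.
States satisfying AG (¬crit2 → AF try1): ∅.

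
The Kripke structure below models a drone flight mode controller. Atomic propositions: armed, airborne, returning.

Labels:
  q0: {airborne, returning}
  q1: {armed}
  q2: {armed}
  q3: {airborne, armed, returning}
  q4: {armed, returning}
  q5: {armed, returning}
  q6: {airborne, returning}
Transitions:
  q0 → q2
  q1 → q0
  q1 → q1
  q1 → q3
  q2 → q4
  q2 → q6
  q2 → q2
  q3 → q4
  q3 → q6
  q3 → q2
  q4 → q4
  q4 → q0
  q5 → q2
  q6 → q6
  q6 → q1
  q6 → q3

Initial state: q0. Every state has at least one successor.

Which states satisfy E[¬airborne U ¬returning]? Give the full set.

States satisfying ¬airborne: {q1, q2, q4, q5}.
States satisfying ¬returning: {q1, q2}.
States satisfying E[¬airborne U ¬returning]: {q1, q2, q5}.

{q1, q2, q5}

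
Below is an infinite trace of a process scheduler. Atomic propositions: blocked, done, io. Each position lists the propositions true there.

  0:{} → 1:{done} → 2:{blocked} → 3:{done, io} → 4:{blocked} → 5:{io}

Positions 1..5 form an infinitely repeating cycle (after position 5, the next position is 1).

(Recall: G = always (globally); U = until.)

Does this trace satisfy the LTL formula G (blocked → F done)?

Holds

blocked → F done holds at every position 0..5, and those are all positions ever visited, so G (blocked → F done) holds.
Positions where blocked holds: 2, 4.
Check F done at each: 2→ok, 4→ok.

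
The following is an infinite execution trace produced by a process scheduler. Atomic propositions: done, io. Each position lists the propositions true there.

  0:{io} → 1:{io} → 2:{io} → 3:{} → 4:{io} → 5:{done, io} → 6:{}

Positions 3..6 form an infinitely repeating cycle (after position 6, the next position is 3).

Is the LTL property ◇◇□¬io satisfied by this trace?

◇□¬io is false at every position 0..6, so it never becomes true and ◇◇□¬io fails.

Does not hold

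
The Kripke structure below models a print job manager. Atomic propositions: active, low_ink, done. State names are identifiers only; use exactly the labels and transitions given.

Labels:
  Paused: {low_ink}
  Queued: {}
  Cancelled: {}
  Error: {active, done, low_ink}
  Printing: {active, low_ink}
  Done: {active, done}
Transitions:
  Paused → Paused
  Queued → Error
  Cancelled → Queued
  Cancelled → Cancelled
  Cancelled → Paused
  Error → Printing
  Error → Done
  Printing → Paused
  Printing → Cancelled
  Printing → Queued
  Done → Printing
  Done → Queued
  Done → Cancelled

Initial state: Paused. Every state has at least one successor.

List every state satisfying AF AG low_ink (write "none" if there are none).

States satisfying AG low_ink: {Paused}.
States satisfying AF AG low_ink: {Paused}.

{Paused}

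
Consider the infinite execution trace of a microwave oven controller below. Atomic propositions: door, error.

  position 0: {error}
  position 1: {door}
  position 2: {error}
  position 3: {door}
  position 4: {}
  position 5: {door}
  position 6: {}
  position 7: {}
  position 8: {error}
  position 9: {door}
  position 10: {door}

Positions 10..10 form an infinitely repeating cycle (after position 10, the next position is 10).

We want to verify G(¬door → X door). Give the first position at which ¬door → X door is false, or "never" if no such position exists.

6

Check ¬door → X door at each position in order: 0 ✓, 1 ✓, 2 ✓, 3 ✓, 4 ✓, 5 ✓.
At position 6 the labels are {} and the next position 7 has {}, so ¬door → X door is false there. This is the first violation.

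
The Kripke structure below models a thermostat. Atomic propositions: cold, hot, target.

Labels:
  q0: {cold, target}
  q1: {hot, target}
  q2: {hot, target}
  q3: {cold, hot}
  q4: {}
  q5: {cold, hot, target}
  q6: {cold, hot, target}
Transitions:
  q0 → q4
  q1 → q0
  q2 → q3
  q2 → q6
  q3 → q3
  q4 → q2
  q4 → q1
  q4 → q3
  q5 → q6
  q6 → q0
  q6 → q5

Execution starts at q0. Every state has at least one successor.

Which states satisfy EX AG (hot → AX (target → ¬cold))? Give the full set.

States satisfying AG (hot → AX (target → ¬cold)): {q3}.
States satisfying EX AG (hot → AX (target → ¬cold)): {q2, q3, q4}.

{q2, q3, q4}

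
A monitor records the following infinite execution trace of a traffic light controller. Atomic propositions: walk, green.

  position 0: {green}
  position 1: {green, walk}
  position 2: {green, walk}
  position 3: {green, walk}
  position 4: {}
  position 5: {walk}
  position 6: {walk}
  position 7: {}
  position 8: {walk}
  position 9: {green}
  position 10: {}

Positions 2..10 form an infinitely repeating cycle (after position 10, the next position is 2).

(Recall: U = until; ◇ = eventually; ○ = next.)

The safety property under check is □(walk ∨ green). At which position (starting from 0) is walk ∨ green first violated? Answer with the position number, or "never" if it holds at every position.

4

Check walk ∨ green at each position in order: 0 ✓, 1 ✓, 2 ✓, 3 ✓.
At position 4 the labels are {}, so walk ∨ green is false there. This is the first violation.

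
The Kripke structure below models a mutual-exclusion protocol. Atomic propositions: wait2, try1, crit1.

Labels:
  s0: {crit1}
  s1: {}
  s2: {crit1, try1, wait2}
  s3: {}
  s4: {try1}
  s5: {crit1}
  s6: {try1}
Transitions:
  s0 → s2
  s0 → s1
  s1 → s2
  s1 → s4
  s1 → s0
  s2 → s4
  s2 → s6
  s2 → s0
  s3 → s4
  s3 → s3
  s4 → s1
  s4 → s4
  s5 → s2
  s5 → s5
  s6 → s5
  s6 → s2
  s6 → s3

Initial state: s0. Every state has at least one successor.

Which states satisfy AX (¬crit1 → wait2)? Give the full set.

States satisfying ¬crit1 → wait2: {s0, s2, s5}.
States satisfying AX (¬crit1 → wait2): {s5}.

{s5}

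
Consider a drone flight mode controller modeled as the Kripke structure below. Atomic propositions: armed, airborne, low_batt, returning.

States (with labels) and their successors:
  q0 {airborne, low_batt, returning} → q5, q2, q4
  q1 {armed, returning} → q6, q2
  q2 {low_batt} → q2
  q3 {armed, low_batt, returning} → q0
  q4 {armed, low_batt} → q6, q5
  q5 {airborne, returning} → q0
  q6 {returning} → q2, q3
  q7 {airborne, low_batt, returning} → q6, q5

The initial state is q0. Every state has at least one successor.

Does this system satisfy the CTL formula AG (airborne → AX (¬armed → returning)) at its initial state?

Does not hold

States satisfying airborne → AX (¬armed → returning): {q1, q2, q3, q4, q5, q6, q7}.
States satisfying AG (airborne → AX (¬armed → returning)): {q2}.
q0 is reachable from q0 and violates airborne → AX (¬armed → returning), so AG fails at q0.
q0 ∉ Sat(AG (airborne → AX (¬armed → returning))).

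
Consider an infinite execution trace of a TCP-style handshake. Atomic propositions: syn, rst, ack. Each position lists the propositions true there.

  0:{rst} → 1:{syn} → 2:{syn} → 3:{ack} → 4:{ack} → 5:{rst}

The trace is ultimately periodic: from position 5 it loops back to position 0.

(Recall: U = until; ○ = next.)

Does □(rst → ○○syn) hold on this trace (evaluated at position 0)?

Satisfied

rst → ○○syn holds at every position 0..5, and those are all positions ever visited, so □(rst → ○○syn) holds.
Positions where rst holds: 0, 5.
Check ○○syn at each: 0→ok, 5→ok.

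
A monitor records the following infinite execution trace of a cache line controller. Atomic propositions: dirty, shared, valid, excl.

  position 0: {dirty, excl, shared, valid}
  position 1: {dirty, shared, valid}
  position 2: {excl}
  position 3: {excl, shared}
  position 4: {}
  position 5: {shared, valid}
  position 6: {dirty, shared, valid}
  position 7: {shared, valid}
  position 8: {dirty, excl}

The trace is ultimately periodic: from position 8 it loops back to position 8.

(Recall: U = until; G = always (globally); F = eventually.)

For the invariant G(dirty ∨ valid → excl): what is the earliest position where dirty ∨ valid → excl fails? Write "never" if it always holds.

1

Check dirty ∨ valid → excl at each position in order: 0 ✓.
At position 1 the labels are {dirty, shared, valid}, so dirty ∨ valid → excl is false there. This is the first violation.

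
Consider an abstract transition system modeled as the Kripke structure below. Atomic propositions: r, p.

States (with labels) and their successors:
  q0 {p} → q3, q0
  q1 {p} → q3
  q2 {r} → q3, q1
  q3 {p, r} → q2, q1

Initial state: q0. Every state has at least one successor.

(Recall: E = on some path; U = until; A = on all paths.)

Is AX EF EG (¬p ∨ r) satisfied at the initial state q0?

States satisfying EF EG (¬p ∨ r): {q0, q1, q2, q3}.
States satisfying AX EF EG (¬p ∨ r): {q0, q1, q2, q3}.
q0 ∈ Sat(AX EF EG (¬p ∨ r)).

Holds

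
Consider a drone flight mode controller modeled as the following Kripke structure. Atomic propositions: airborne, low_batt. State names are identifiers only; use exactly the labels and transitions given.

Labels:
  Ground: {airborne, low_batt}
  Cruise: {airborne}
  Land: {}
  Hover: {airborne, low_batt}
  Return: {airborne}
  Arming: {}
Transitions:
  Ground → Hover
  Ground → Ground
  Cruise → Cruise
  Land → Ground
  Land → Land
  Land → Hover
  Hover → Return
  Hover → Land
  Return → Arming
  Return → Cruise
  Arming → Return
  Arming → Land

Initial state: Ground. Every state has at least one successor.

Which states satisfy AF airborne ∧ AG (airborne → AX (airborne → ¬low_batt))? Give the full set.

States satisfying airborne: {Ground, Cruise, Hover, Return}.
States satisfying AF airborne: {Ground, Cruise, Hover, Return}.
States satisfying airborne → AX (airborne → ¬low_batt): {Cruise, Land, Hover, Return, Arming}.
States satisfying AG (airborne → AX (airborne → ¬low_batt)): {Cruise}.
States satisfying AF airborne ∧ AG (airborne → AX (airborne → ¬low_batt)): {Cruise}.

{Cruise}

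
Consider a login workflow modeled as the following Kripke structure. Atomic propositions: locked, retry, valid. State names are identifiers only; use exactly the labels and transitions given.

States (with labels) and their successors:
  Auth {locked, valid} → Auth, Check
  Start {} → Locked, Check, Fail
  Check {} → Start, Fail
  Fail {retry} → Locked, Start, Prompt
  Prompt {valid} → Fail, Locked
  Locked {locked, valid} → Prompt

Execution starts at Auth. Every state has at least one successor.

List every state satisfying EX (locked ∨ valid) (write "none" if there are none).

States satisfying locked ∨ valid: {Auth, Prompt, Locked}.
States satisfying EX (locked ∨ valid): {Auth, Start, Fail, Prompt, Locked}.

{Auth, Start, Fail, Prompt, Locked}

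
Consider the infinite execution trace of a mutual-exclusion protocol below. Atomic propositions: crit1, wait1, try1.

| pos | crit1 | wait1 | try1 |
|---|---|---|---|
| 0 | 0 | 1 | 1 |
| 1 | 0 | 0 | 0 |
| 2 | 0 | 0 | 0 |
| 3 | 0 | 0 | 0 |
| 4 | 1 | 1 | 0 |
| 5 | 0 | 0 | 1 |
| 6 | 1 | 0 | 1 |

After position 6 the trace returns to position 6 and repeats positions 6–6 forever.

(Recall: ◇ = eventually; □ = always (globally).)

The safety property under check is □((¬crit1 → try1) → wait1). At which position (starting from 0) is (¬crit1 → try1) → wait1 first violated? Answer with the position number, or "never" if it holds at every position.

Check (¬crit1 → try1) → wait1 at each position in order: 0 ✓, 1 ✓, 2 ✓, 3 ✓, 4 ✓.
At position 5 the labels are {try1}, so (¬crit1 → try1) → wait1 is false there. This is the first violation.

5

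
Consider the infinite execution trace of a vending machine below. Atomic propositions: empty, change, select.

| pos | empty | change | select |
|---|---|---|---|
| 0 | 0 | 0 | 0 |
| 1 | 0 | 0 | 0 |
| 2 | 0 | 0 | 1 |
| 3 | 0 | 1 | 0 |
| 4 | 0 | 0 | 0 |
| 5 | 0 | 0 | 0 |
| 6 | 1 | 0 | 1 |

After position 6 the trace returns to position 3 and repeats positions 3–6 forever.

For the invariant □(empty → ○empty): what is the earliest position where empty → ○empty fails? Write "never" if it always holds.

6

Check empty → ○empty at each position in order: 0 ✓, 1 ✓, 2 ✓, 3 ✓, 4 ✓, 5 ✓.
At position 6 the labels are {empty, select} and the next position 3 has {change}, so empty → ○empty is false there. This is the first violation.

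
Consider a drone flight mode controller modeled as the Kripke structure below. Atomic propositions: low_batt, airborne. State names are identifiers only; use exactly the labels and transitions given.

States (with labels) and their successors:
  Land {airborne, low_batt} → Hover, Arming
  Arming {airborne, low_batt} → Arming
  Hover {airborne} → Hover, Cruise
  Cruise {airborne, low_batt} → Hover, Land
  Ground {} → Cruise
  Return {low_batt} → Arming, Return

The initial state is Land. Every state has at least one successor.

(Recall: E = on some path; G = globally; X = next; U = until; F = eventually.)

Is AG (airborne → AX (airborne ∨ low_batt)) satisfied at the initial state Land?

States satisfying airborne → AX (airborne ∨ low_batt): {Land, Arming, Hover, Cruise, Ground, Return}.
States satisfying AG (airborne → AX (airborne ∨ low_batt)): {Land, Arming, Hover, Cruise, Ground, Return}.
Every state reachable from Land satisfies airborne → AX (airborne ∨ low_batt).
Land ∈ Sat(AG (airborne → AX (airborne ∨ low_batt))).

Holds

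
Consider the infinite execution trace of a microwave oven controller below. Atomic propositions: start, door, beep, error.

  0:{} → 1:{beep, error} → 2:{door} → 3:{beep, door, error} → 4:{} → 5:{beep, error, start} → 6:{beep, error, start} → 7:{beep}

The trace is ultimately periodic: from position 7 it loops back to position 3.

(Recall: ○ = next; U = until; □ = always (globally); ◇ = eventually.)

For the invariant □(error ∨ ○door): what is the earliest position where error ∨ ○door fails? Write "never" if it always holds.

At position 0 the labels are {} and the next position 1 has {beep, error}, so error ∨ ○door is false there. This is the first violation.

0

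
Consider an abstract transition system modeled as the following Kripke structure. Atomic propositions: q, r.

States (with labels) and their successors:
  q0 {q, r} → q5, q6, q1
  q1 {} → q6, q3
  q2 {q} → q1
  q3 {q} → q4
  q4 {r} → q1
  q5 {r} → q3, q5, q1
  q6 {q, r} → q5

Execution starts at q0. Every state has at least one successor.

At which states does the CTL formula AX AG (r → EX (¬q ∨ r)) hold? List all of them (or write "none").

States satisfying AG (r → EX (¬q ∨ r)): {q0, q1, q2, q3, q4, q5, q6}.
States satisfying AX AG (r → EX (¬q ∨ r)): {q0, q1, q2, q3, q4, q5, q6}.

{q0, q1, q2, q3, q4, q5, q6}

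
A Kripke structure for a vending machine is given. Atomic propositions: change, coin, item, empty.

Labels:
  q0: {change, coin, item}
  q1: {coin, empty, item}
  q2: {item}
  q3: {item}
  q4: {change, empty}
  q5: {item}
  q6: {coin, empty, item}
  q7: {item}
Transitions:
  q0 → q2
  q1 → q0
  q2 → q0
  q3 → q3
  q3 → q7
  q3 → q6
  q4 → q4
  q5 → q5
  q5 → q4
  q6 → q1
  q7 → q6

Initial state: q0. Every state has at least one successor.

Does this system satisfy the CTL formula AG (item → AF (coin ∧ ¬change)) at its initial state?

States satisfying item → AF (coin ∧ ¬change): {q1, q4, q6, q7}.
States satisfying AG (item → AF (coin ∧ ¬change)): {q4}.
q0 is reachable from q0 and violates item → AF (coin ∧ ¬change), so AG fails at q0.
q0 ∉ Sat(AG (item → AF (coin ∧ ¬change))).

No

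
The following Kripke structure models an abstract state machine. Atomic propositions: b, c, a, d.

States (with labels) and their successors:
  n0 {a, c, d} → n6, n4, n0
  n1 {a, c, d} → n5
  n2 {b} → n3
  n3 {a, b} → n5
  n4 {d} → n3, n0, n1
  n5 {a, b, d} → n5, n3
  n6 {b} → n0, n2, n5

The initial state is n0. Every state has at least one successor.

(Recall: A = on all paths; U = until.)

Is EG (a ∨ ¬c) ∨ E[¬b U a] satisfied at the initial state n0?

States satisfying a ∨ ¬c: {n0, n1, n2, n3, n4, n5, n6}.
States satisfying EG (a ∨ ¬c): {n0, n1, n2, n3, n4, n5, n6}.
States satisfying ¬b: {n0, n1, n4}.
States satisfying a: {n0, n1, n3, n5}.
States satisfying E[¬b U a]: {n0, n1, n3, n4, n5}.
States satisfying EG (a ∨ ¬c) ∨ E[¬b U a]: {n0, n1, n2, n3, n4, n5, n6}.
n0 ∈ Sat(EG (a ∨ ¬c) ∨ E[¬b U a]).

Satisfied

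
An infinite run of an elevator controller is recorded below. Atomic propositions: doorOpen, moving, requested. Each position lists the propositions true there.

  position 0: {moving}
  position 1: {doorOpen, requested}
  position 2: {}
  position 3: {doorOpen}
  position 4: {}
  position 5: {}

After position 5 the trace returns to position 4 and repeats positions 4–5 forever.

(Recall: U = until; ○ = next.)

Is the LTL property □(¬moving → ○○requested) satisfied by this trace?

¬moving → ○○requested must hold at every position from 0 onward. It fails at position 1, so □(¬moving → ○○requested) is false.
Positions where ¬moving holds: 1, 2, 3, 4, 5.
Check ○○requested at each: 1→fails, 2→fails, 3→fails, 4→fails, 5→fails.

Violated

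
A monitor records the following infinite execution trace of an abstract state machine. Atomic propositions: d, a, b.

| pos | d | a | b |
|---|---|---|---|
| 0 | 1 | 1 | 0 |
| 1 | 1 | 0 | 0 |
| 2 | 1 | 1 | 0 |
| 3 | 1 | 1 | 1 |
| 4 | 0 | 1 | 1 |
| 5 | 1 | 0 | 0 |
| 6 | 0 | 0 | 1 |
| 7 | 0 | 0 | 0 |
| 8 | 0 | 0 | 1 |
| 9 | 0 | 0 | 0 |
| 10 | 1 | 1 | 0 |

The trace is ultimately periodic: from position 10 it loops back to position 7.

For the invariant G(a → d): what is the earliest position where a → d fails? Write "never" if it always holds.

4

Check a → d at each position in order: 0 ✓, 1 ✓, 2 ✓, 3 ✓.
At position 4 the labels are {a, b}, so a → d is false there. This is the first violation.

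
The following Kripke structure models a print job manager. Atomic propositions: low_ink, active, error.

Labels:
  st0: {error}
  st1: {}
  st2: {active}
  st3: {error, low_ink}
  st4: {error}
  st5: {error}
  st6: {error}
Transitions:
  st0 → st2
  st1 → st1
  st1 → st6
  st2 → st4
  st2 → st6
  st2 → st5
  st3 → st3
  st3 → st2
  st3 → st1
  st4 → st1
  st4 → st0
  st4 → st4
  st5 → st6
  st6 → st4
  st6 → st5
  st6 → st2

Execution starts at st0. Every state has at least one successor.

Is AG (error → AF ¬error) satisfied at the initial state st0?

States satisfying error → AF ¬error: {st0, st1, st2}.
States satisfying AG (error → AF ¬error): ∅.
st4 is reachable from st0 and violates error → AF ¬error, so AG fails at st0.
st0 ∉ Sat(AG (error → AF ¬error)).

Violated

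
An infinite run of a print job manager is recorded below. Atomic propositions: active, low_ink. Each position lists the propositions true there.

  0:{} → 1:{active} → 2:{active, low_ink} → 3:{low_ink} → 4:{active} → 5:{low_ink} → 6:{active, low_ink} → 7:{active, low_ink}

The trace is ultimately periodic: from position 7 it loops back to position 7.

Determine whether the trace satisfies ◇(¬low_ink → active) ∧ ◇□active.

Yes

¬low_ink → active holds at position 1, which is reachable from 0, so ◇(¬low_ink → active) holds.
□active holds at position 6, which is reachable from 0, so ◇□active holds.
At position 0: ◇(¬low_ink → active) is true; ◇□active is true; so ◇(¬low_ink → active) ∧ ◇□active is true.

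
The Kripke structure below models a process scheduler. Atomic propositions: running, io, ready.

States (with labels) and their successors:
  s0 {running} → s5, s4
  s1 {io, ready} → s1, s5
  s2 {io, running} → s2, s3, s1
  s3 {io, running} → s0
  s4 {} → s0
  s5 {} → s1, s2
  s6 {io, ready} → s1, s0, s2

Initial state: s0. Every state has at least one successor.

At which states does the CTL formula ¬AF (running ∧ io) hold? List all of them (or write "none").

{s0, s1, s4, s5, s6}

States satisfying running ∧ io: {s2, s3}.
States satisfying AF (running ∧ io): {s2, s3}.
States satisfying ¬AF (running ∧ io): {s0, s1, s4, s5, s6}.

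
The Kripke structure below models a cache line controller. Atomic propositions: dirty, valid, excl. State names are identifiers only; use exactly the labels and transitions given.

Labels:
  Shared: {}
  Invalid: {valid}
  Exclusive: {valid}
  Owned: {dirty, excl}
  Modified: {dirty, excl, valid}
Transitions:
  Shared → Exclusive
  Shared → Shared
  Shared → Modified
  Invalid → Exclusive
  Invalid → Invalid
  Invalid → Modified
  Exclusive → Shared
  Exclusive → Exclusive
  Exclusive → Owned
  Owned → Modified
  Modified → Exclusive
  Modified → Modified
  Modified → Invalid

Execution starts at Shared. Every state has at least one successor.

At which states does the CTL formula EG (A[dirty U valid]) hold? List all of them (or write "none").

States satisfying A[dirty U valid]: {Invalid, Exclusive, Owned, Modified}.
States satisfying EG (A[dirty U valid]): {Invalid, Exclusive, Owned, Modified}.

{Invalid, Exclusive, Owned, Modified}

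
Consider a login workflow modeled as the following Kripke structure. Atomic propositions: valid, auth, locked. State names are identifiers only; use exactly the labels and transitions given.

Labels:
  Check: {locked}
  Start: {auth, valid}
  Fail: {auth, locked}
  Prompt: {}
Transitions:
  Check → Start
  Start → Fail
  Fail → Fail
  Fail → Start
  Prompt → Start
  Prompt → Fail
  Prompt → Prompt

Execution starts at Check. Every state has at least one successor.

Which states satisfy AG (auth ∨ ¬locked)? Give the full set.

States satisfying auth ∨ ¬locked: {Start, Fail, Prompt}.
States satisfying AG (auth ∨ ¬locked): {Start, Fail, Prompt}.

{Start, Fail, Prompt}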